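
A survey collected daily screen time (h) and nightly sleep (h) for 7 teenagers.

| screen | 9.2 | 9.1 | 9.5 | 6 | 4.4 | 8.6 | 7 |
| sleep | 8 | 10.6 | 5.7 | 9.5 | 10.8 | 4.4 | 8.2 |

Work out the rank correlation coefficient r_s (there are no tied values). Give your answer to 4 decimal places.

Rank screen: 6, 5, 7, 2, 1, 4, 3
Rank sleep: 3, 6, 2, 5, 7, 1, 4
d = rank(screen) − rank(sleep): 3, -1, 5, -3, -6, 3, -1; Σd² = 90
ρ = 1 − 6Σd² / [n(n²−1)] = 1 − 6×90 / (7×48) = 1 − 540/336 ≈ -0.6071

-0.6071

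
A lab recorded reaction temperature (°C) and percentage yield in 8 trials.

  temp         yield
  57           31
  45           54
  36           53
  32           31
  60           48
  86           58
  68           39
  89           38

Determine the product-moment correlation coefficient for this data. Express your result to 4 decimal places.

0.1180

n = 8, Σx = 473, Σy = 352, Σx² = 31135, Σy² = 16280, Σxy = 20999
nΣxy − ΣxΣy = 167992 − 166496 = 1496
nΣx² − (Σx)² = 249080 − 223729 = 25351; nΣy² − (Σy)² = 130240 − 123904 = 6336
r = 1496 / √(25351 × 6336) = 1496 / 12673.7499 ≈ 0.1180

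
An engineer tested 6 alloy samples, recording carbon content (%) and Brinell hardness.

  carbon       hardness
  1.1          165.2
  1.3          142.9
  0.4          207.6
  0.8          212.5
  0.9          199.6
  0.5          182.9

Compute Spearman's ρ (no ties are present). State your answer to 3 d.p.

Rank carbon: 5, 6, 1, 3, 4, 2
Rank hardness: 2, 1, 5, 6, 4, 3
d = rank(carbon) − rank(hardness): 3, 5, -4, -3, 0, -1; Σd² = 60
ρ = 1 − 6Σd² / [n(n²−1)] = 1 − 6×60 / (6×35) = 1 − 360/210 ≈ -0.714

-0.714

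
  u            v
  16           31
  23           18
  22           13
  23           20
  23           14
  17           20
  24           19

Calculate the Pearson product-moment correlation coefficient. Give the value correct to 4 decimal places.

-0.7031

n = 7, Σu = 148, Σv = 135, Σu² = 3192, Σv² = 2811, Σuv = 2774
nΣuv − ΣuΣv = 19418 − 19980 = -562
nΣu² − (Σu)² = 22344 − 21904 = 440; nΣv² − (Σv)² = 19677 − 18225 = 1452
r = -562 / √(440 × 1452) = -562 / 799.2997 ≈ -0.7031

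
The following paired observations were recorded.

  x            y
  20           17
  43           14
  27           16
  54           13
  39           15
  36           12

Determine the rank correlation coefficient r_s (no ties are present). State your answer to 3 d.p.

-0.657

Rank x: 1, 5, 2, 6, 4, 3
Rank y: 6, 3, 5, 2, 4, 1
d = rank(x) − rank(y): -5, 2, -3, 4, 0, 2; Σd² = 58
ρ = 1 − 6Σd² / [n(n²−1)] = 1 − 6×58 / (6×35) = 1 − 348/210 ≈ -0.657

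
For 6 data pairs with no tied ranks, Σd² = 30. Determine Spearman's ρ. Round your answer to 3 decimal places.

ρ = 1 − 6Σd² / [n(n²−1)] = 1 − 6×30 / (6×35)
  = 1 − 180/210 = 1 − 0.8571 ≈ 0.143

0.143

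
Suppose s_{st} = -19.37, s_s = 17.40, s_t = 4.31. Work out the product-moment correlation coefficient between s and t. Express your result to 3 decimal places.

-0.258

r = Cov(s,t) / (s_s · s_t) = -19.37 / (17.40 × 4.31)
  = -19.37 / 74.9940 ≈ -0.258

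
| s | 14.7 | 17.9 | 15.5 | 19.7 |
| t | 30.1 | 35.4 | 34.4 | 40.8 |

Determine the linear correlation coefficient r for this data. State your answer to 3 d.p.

n = 4, Σs = 67.8, Σt = 140.7, Σs² = 1164.84, Σt² = 5007.17, Σst = 2413.09
nΣst − ΣsΣt = 9652.36 − 9539.46 = 112.9
nΣs² − (Σs)² = 4659.36 − 4596.84 = 62.52; nΣt² − (Σt)² = 20028.68 − 19796.49 = 232.19
r = 112.9 / √(62.52 × 232.19) = 112.9 / 120.4845 ≈ 0.937

0.937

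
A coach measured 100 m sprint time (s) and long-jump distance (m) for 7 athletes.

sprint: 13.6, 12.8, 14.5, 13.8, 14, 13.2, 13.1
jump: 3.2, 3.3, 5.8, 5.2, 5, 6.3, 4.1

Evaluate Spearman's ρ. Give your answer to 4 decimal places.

0.4286

Rank sprint: 4, 1, 7, 5, 6, 3, 2
Rank jump: 1, 2, 6, 5, 4, 7, 3
d = rank(sprint) − rank(jump): 3, -1, 1, 0, 2, -4, -1; Σd² = 32
ρ = 1 − 6Σd² / [n(n²−1)] = 1 − 6×32 / (7×48) = 1 − 192/336 ≈ 0.4286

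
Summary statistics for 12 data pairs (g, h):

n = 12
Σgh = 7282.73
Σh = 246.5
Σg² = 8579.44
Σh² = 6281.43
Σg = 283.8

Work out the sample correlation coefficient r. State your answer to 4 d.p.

0.9634

r = (nΣgh − ΣgΣh) / √[(nΣg² − (Σg)²)(nΣh² − (Σh)²)]
Numerator: 12×7282.73 − 283.8×246.5 = 17436.06
Denominator: √[(102953.28 − 80542.44)(75377.16 − 60762.25)] = √[22410.84 × 14614.91] = 18097.8565
r = 17436.06 / 18097.8565 ≈ 0.9634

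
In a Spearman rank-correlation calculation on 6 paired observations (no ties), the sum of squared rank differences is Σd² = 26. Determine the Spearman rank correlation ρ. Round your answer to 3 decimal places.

0.257

ρ = 1 − 6Σd² / [n(n²−1)] = 1 − 6×26 / (6×35)
  = 1 − 156/210 = 1 − 0.7429 ≈ 0.257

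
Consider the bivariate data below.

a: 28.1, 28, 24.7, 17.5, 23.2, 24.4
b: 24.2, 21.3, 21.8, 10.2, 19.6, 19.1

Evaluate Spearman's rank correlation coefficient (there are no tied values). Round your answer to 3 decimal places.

Rank a: 6, 5, 4, 1, 2, 3
Rank b: 6, 4, 5, 1, 3, 2
d = rank(a) − rank(b): 0, 1, -1, 0, -1, 1; Σd² = 4
ρ = 1 − 6Σd² / [n(n²−1)] = 1 − 6×4 / (6×35) = 1 − 24/210 ≈ 0.886

0.886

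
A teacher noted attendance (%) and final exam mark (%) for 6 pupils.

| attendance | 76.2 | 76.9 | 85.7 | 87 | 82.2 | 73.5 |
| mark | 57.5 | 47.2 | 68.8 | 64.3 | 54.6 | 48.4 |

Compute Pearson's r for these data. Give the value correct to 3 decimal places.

n = 6, Σx = 481.5, Σy = 340.8, Σx² = 38792.63, Σy² = 19725.74, Σxy = 27546.96
nΣxy − ΣxΣy = 165281.76 − 164095.2 = 1186.56
nΣx² − (Σx)² = 232755.78 − 231842.25 = 913.53; nΣy² − (Σy)² = 118354.44 − 116144.64 = 2209.8
r = 1186.56 / √(913.53 × 2209.8) = 1186.56 / 1420.8162 ≈ 0.835

0.835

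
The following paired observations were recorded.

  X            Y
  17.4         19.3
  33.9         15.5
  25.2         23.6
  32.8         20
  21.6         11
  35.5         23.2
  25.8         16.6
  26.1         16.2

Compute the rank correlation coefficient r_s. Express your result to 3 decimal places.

Rank X: 1, 7, 3, 6, 2, 8, 4, 5
Rank Y: 5, 2, 8, 6, 1, 7, 4, 3
d = rank(X) − rank(Y): -4, 5, -5, 0, 1, 1, 0, 2; Σd² = 72
ρ = 1 − 6Σd² / [n(n²−1)] = 1 − 6×72 / (8×63) = 1 − 432/504 ≈ 0.143

0.143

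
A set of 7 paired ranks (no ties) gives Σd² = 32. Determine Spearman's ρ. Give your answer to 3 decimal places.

ρ = 1 − 6Σd² / [n(n²−1)] = 1 − 6×32 / (7×48)
  = 1 − 192/336 = 1 − 0.5714 ≈ 0.429

0.429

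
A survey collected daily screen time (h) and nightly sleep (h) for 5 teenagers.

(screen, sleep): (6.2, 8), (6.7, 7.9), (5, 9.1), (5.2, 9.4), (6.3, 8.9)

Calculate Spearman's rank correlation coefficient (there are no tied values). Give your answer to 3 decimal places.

Rank screen: 3, 5, 1, 2, 4
Rank sleep: 2, 1, 4, 5, 3
d = rank(screen) − rank(sleep): 1, 4, -3, -3, 1; Σd² = 36
ρ = 1 − 6Σd² / [n(n²−1)] = 1 − 6×36 / (5×24) = 1 − 216/120 ≈ -0.800

-0.800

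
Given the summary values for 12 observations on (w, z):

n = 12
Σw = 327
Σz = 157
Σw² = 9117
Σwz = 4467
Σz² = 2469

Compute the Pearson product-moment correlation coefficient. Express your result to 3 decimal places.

0.645

r = (nΣwz − ΣwΣz) / √[(nΣw² − (Σw)²)(nΣz² − (Σz)²)]
Numerator: 12×4467 − 327×157 = 2265
Denominator: √[(109404 − 106929)(29628 − 24649)] = √[2475 × 4979] = 3510.4166
r = 2265 / 3510.4166 ≈ 0.645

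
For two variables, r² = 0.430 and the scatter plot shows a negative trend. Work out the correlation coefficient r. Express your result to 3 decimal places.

-0.656

|r| = √0.430 = 0.656
The association is negative, so r = −0.656.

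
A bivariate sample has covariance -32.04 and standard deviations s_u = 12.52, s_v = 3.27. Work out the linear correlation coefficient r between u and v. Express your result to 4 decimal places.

r = Cov(u,v) / (s_u · s_v) = -32.04 / (12.52 × 3.27)
  = -32.04 / 40.9404 ≈ -0.7826

-0.7826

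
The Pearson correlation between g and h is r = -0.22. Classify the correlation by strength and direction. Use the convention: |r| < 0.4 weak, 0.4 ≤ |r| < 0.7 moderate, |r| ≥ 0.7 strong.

weak negative

r = -0.22 < 0 so the relationship is negative.
|r| = 0.22, which falls in the weak range.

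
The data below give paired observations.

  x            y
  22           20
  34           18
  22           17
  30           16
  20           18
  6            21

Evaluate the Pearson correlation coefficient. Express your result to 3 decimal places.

n = 6, Σx = 134, Σy = 110, Σx² = 3460, Σy² = 2034, Σxy = 2392
nΣxy − ΣxΣy = 14352 − 14740 = -388
nΣx² − (Σx)² = 20760 − 17956 = 2804; nΣy² − (Σy)² = 12204 − 12100 = 104
r = -388 / √(2804 × 104) = -388 / 540.0148 ≈ -0.718

-0.718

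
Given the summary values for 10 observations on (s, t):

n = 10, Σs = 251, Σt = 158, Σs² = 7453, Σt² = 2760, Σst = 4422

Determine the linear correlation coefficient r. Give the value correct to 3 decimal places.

0.828

r = (nΣst − ΣsΣt) / √[(nΣs² − (Σs)²)(nΣt² − (Σt)²)]
Numerator: 10×4422 − 251×158 = 4562
Denominator: √[(74530 − 63001)(27600 − 24964)] = √[11529 × 2636] = 5512.7529
r = 4562 / 5512.7529 ≈ 0.828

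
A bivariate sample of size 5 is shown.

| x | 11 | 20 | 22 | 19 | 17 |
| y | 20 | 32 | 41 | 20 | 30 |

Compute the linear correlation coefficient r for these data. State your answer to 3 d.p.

n = 5, Σx = 89, Σy = 143, Σx² = 1655, Σy² = 4405, Σxy = 2652
nΣxy − ΣxΣy = 13260 − 12727 = 533
nΣx² − (Σx)² = 8275 − 7921 = 354; nΣy² − (Σy)² = 22025 − 20449 = 1576
r = 533 / √(354 × 1576) = 533 / 746.9297 ≈ 0.714

0.714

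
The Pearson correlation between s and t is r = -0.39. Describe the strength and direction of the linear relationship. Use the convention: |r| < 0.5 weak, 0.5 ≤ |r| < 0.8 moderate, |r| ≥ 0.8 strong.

r = -0.39 < 0 so the relationship is negative.
|r| = 0.39, which falls in the weak range.

weak negative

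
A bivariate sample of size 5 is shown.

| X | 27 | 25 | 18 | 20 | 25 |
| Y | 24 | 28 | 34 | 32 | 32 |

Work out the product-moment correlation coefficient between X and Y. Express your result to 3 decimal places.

-0.821

n = 5, ΣX = 115, ΣY = 150, ΣX² = 2703, ΣY² = 4564, ΣXY = 3400
nΣXY − ΣXΣY = 17000 − 17250 = -250
nΣX² − (ΣX)² = 13515 − 13225 = 290; nΣY² − (ΣY)² = 22820 − 22500 = 320
r = -250 / √(290 × 320) = -250 / 304.6309 ≈ -0.821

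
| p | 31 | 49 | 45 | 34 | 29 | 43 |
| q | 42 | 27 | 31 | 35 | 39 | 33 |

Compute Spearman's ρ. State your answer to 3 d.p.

-0.943

Rank p: 2, 6, 5, 3, 1, 4
Rank q: 6, 1, 2, 4, 5, 3
d = rank(p) − rank(q): -4, 5, 3, -1, -4, 1; Σd² = 68
ρ = 1 − 6Σd² / [n(n²−1)] = 1 − 6×68 / (6×35) = 1 − 408/210 ≈ -0.943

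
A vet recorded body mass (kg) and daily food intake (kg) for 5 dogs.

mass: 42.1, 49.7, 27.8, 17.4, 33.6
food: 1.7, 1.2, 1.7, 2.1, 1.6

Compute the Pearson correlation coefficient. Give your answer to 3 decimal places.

-0.898

n = 5, Σx = 170.6, Σy = 8.3, Σx² = 6447.06, Σy² = 14.19, Σxy = 268.77
nΣxy − ΣxΣy = 1343.85 − 1415.98 = -72.13
nΣx² − (Σx)² = 32235.3 − 29104.36 = 3130.94; nΣy² − (Σy)² = 70.95 − 68.89 = 2.06
r = -72.13 / √(3130.94 × 2.06) = -72.13 / 80.3103 ≈ -0.898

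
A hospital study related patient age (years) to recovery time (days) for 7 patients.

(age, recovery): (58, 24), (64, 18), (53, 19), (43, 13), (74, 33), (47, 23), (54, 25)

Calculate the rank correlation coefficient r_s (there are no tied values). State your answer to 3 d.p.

0.571

Rank age: 5, 6, 3, 1, 7, 2, 4
Rank recovery: 5, 2, 3, 1, 7, 4, 6
d = rank(age) − rank(recovery): 0, 4, 0, 0, 0, -2, -2; Σd² = 24
ρ = 1 − 6Σd² / [n(n²−1)] = 1 − 6×24 / (7×48) = 1 − 144/336 ≈ 0.571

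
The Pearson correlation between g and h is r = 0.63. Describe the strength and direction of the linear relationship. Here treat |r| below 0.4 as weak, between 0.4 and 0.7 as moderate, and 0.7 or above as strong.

moderate positive

r = 0.63 > 0 so the relationship is positive.
|r| = 0.63, which falls in the moderate range.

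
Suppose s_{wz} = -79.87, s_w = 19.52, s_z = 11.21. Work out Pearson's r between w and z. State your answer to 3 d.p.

-0.365

r = Cov(w,z) / (s_w · s_z) = -79.87 / (19.52 × 11.21)
  = -79.87 / 218.8192 ≈ -0.365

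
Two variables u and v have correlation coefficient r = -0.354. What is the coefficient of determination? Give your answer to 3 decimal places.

r² = (-0.354)² = 0.125

0.125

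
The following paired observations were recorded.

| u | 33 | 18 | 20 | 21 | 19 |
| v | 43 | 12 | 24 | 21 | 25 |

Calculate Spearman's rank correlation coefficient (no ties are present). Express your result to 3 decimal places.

0.600

Rank u: 5, 1, 3, 4, 2
Rank v: 5, 1, 3, 2, 4
d = rank(u) − rank(v): 0, 0, 0, 2, -2; Σd² = 8
ρ = 1 − 6Σd² / [n(n²−1)] = 1 − 6×8 / (5×24) = 1 − 48/120 ≈ 0.600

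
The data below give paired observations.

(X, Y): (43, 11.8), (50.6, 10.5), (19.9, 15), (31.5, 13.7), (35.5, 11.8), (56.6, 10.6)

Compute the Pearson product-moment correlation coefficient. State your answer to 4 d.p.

n = 6, ΣX = 237.1, ΣY = 73.4, ΣX² = 10261.43, ΣY² = 913.78, ΣXY = 2787.61
nΣXY − ΣXΣY = 16725.66 − 17403.14 = -677.48
nΣX² − (ΣX)² = 61568.58 − 56216.41 = 5352.17; nΣY² − (ΣY)² = 5482.68 − 5387.56 = 95.12
r = -677.48 / √(5352.17 × 95.12) = -677.48 / 713.5113 ≈ -0.9495

-0.9495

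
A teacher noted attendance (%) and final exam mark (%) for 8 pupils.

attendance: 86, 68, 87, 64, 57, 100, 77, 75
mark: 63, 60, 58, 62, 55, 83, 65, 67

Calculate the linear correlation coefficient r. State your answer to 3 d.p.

0.725

n = 8, Σx = 614, Σy = 513, Σx² = 48488, Σy² = 33405, Σxy = 39977
nΣxy − ΣxΣy = 319816 − 314982 = 4834
nΣx² − (Σx)² = 387904 − 376996 = 10908; nΣy² − (Σy)² = 267240 − 263169 = 4071
r = 4834 / √(10908 × 4071) = 4834 / 6663.8178 ≈ 0.725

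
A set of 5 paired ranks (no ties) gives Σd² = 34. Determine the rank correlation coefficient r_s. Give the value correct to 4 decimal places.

-0.7000

ρ = 1 − 6Σd² / [n(n²−1)] = 1 − 6×34 / (5×24)
  = 1 − 204/120 = 1 − 1.70000 ≈ -0.7000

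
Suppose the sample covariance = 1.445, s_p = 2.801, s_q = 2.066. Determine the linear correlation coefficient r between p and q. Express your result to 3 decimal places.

0.250

r = Cov(p,q) / (s_p · s_q) = 1.445 / (2.801 × 2.066)
  = 1.445 / 5.7869 ≈ 0.250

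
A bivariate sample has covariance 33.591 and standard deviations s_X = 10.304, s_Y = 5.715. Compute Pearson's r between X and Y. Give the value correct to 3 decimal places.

r = Cov(X,Y) / (s_X · s_Y) = 33.591 / (10.304 × 5.715)
  = 33.591 / 58.8874 ≈ 0.570

0.570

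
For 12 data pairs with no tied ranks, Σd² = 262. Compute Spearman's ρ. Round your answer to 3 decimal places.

0.084

ρ = 1 − 6Σd² / [n(n²−1)] = 1 − 6×262 / (12×143)
  = 1 − 1572/1716 = 1 − 0.9161 ≈ 0.084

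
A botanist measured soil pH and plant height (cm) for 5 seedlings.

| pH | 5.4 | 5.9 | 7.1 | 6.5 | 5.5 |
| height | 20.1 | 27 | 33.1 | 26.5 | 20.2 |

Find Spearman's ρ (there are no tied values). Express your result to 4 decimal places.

Rank pH: 1, 3, 5, 4, 2
Rank height: 1, 4, 5, 3, 2
d = rank(pH) − rank(height): 0, -1, 0, 1, 0; Σd² = 2
ρ = 1 − 6Σd² / [n(n²−1)] = 1 − 6×2 / (5×24) = 1 − 12/120 ≈ 0.9000

0.9000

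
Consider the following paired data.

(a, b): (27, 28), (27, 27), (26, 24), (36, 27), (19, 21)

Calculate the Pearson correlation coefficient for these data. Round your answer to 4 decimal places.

n = 5, Σa = 135, Σb = 127, Σa² = 3791, Σb² = 3259, Σab = 3480
nΣab − ΣaΣb = 17400 − 17145 = 255
nΣa² − (Σa)² = 18955 − 18225 = 730; nΣb² − (Σb)² = 16295 − 16129 = 166
r = 255 / √(730 × 166) = 255 / 348.1092 ≈ 0.7325

0.7325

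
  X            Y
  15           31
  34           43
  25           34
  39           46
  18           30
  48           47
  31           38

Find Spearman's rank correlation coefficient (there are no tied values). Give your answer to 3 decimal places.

Rank X: 1, 5, 3, 6, 2, 7, 4
Rank Y: 2, 5, 3, 6, 1, 7, 4
d = rank(X) − rank(Y): -1, 0, 0, 0, 1, 0, 0; Σd² = 2
ρ = 1 − 6Σd² / [n(n²−1)] = 1 − 6×2 / (7×48) = 1 − 12/336 ≈ 0.964

0.964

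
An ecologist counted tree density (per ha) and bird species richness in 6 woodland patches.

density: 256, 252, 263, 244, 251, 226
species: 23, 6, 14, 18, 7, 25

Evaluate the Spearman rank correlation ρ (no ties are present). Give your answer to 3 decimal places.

-0.371

Rank density: 5, 4, 6, 2, 3, 1
Rank species: 5, 1, 3, 4, 2, 6
d = rank(density) − rank(species): 0, 3, 3, -2, 1, -5; Σd² = 48
ρ = 1 − 6Σd² / [n(n²−1)] = 1 − 6×48 / (6×35) = 1 − 288/210 ≈ -0.371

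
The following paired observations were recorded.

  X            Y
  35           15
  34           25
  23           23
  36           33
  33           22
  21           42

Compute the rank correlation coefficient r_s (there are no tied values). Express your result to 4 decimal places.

Rank X: 5, 4, 2, 6, 3, 1
Rank Y: 1, 4, 3, 5, 2, 6
d = rank(X) − rank(Y): 4, 0, -1, 1, 1, -5; Σd² = 44
ρ = 1 − 6Σd² / [n(n²−1)] = 1 − 6×44 / (6×35) = 1 − 264/210 ≈ -0.2571

-0.2571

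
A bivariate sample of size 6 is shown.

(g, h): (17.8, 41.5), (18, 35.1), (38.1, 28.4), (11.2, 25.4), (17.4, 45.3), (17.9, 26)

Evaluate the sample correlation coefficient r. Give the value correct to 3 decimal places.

-0.147

n = 6, Σg = 120.4, Σh = 201.7, Σg² = 2841.06, Σh² = 7134.07, Σgh = 3990.64
nΣgh − ΣgΣh = 23943.84 − 24284.68 = -340.84
nΣg² − (Σg)² = 17046.36 − 14496.16 = 2550.2; nΣh² − (Σh)² = 42804.42 − 40682.89 = 2121.53
r = -340.84 / √(2550.2 × 2121.53) = -340.84 / 2326.0107 ≈ -0.147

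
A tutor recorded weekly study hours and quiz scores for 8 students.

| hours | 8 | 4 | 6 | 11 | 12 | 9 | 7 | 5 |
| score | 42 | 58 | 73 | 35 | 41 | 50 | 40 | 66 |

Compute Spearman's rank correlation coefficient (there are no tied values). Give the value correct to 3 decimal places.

Rank hours: 5, 1, 3, 7, 8, 6, 4, 2
Rank score: 4, 6, 8, 1, 3, 5, 2, 7
d = rank(hours) − rank(score): 1, -5, -5, 6, 5, 1, 2, -5; Σd² = 142
ρ = 1 − 6Σd² / [n(n²−1)] = 1 − 6×142 / (8×63) = 1 − 852/504 ≈ -0.690

-0.690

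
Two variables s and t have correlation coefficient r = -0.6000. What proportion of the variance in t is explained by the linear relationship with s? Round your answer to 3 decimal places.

0.360

r² = (-0.6000)² = 0.360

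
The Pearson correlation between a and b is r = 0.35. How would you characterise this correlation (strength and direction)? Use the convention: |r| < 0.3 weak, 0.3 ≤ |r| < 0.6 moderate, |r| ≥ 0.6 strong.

r = 0.35 > 0 so the relationship is positive.
|r| = 0.35, which falls in the moderate range.

moderate positive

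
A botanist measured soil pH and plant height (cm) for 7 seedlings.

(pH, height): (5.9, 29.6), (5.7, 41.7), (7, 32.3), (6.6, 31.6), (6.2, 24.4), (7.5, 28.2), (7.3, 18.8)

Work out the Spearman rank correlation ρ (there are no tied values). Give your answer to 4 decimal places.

Rank pH: 2, 1, 5, 4, 3, 7, 6
Rank height: 4, 7, 6, 5, 2, 3, 1
d = rank(pH) − rank(height): -2, -6, -1, -1, 1, 4, 5; Σd² = 84
ρ = 1 − 6Σd² / [n(n²−1)] = 1 − 6×84 / (7×48) = 1 − 504/336 ≈ -0.5000

-0.5000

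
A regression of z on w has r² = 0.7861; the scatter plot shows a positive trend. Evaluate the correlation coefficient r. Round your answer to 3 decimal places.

|r| = √0.7861 = 0.887
The association is positive, so r = 0.887.

0.887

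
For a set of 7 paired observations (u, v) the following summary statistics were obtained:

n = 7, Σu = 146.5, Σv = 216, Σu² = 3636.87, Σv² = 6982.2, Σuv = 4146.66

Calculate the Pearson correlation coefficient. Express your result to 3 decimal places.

-0.879

r = (nΣuv − ΣuΣv) / √[(nΣu² − (Σu)²)(nΣv² − (Σv)²)]
Numerator: 7×4146.66 − 146.5×216 = -2617.38
Denominator: √[(25458.09 − 21462.25)(48875.4 − 46656)] = √[3995.84 × 2219.4] = 2977.9804
r = -2617.38 / 2977.9804 ≈ -0.879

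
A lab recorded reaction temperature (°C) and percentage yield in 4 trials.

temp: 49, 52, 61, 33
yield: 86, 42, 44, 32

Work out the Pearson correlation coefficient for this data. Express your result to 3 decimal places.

0.230

n = 4, Σx = 195, Σy = 204, Σx² = 9915, Σy² = 12120, Σxy = 10138
nΣxy − ΣxΣy = 40552 − 39780 = 772
nΣx² − (Σx)² = 39660 − 38025 = 1635; nΣy² − (Σy)² = 48480 − 41616 = 6864
r = 772 / √(1635 × 6864) = 772 / 3350.0209 ≈ 0.230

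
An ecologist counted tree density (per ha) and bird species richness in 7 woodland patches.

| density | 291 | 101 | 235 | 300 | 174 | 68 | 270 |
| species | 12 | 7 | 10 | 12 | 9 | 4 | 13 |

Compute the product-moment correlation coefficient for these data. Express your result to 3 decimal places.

0.961

n = 7, Σx = 1439, Σy = 67, Σx² = 347907, Σy² = 703, Σxy = 15497
nΣxy − ΣxΣy = 108479 − 96413 = 12066
nΣx² − (Σx)² = 2435349 − 2070721 = 364628; nΣy² − (Σy)² = 4921 − 4489 = 432
r = 12066 / √(364628 × 432) = 12066 / 12550.6691 ≈ 0.961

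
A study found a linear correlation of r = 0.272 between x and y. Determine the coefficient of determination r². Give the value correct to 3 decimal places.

0.074

r² = (0.272)² = 0.074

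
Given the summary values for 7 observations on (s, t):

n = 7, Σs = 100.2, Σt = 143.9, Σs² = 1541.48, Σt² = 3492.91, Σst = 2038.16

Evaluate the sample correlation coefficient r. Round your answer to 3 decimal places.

-0.090

r = (nΣst − ΣsΣt) / √[(nΣs² − (Σs)²)(nΣt² − (Σt)²)]
Numerator: 7×2038.16 − 100.2×143.9 = -151.66
Denominator: √[(10790.36 − 10040.04)(24450.37 − 20707.21)] = √[750.32 × 3743.16] = 1675.8782
r = -151.66 / 1675.8782 ≈ -0.090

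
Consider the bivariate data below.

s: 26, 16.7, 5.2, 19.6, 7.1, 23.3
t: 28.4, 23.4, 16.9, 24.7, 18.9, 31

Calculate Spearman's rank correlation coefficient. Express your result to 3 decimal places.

0.943

Rank s: 6, 3, 1, 4, 2, 5
Rank t: 5, 3, 1, 4, 2, 6
d = rank(s) − rank(t): 1, 0, 0, 0, 0, -1; Σd² = 2
ρ = 1 − 6Σd² / [n(n²−1)] = 1 − 6×2 / (6×35) = 1 − 12/210 ≈ 0.943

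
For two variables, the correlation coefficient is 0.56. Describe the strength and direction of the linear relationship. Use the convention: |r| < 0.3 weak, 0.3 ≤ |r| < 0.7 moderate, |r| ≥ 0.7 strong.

r = 0.56 > 0 so the relationship is positive.
|r| = 0.56, which falls in the moderate range.

moderate positive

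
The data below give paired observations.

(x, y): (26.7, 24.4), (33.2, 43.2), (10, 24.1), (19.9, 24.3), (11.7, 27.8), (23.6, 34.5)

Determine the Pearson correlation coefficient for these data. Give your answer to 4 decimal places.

0.6759

n = 6, Σx = 125.1, Σy = 178.3, Σx² = 3004.99, Σy² = 5595.99, Σxy = 3949.75
nΣxy − ΣxΣy = 23698.5 − 22305.33 = 1393.17
nΣx² − (Σx)² = 18029.94 − 15650.01 = 2379.93; nΣy² − (Σy)² = 33575.94 − 31790.89 = 1785.05
r = 1393.17 / √(2379.93 × 1785.05) = 1393.17 / 2061.1390 ≈ 0.6759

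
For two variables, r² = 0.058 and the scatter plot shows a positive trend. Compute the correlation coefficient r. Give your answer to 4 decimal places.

|r| = √0.058 = 0.2408
The association is positive, so r = 0.2408.

0.2408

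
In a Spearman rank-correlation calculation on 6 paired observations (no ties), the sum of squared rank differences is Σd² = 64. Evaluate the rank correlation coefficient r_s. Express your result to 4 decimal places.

-0.8286

ρ = 1 − 6Σd² / [n(n²−1)] = 1 − 6×64 / (6×35)
  = 1 − 384/210 = 1 − 1.82857 ≈ -0.8286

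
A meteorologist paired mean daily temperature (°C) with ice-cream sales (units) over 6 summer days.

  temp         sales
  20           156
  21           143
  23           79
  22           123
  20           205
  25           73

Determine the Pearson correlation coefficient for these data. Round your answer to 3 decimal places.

n = 6, Σx = 131, Σy = 779, Σx² = 2879, Σy² = 113509, Σxy = 16571
nΣxy − ΣxΣy = 99426 − 102049 = -2623
nΣx² − (Σx)² = 17274 − 17161 = 113; nΣy² − (Σy)² = 681054 − 606841 = 74213
r = -2623 / √(113 × 74213) = -2623 / 2895.8710 ≈ -0.906

-0.906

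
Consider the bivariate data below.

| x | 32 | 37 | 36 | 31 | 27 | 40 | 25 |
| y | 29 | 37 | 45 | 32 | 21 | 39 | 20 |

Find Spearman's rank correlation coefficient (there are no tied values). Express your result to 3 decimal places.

0.857

Rank x: 4, 6, 5, 3, 2, 7, 1
Rank y: 3, 5, 7, 4, 2, 6, 1
d = rank(x) − rank(y): 1, 1, -2, -1, 0, 1, 0; Σd² = 8
ρ = 1 − 6Σd² / [n(n²−1)] = 1 − 6×8 / (7×48) = 1 − 48/336 ≈ 0.857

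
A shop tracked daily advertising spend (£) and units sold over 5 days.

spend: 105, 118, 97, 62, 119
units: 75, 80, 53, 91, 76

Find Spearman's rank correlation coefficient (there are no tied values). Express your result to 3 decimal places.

Rank spend: 3, 4, 2, 1, 5
Rank units: 2, 4, 1, 5, 3
d = rank(spend) − rank(units): 1, 0, 1, -4, 2; Σd² = 22
ρ = 1 − 6Σd² / [n(n²−1)] = 1 − 6×22 / (5×24) = 1 − 132/120 ≈ -0.100

-0.100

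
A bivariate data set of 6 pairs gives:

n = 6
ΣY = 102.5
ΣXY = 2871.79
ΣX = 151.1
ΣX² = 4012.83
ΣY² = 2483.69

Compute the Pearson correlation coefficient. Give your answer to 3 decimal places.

r = (nΣXY − ΣXΣY) / √[(nΣX² − (ΣX)²)(nΣY² − (ΣY)²)]
Numerator: 6×2871.79 − 151.1×102.5 = 1742.99
Denominator: √[(24076.98 − 22831.21)(14902.14 − 10506.25)] = √[1245.77 × 4395.89] = 2340.1427
r = 1742.99 / 2340.1427 ≈ 0.745

0.745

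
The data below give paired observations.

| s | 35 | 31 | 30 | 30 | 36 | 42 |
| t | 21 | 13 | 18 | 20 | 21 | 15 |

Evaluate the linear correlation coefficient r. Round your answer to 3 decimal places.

n = 6, Σs = 204, Σt = 108, Σs² = 7046, Σt² = 2000, Σst = 3664
nΣst − ΣsΣt = 21984 − 22032 = -48
nΣs² − (Σs)² = 42276 − 41616 = 660; nΣt² − (Σt)² = 12000 − 11664 = 336
r = -48 / √(660 × 336) = -48 / 470.9140 ≈ -0.102

-0.102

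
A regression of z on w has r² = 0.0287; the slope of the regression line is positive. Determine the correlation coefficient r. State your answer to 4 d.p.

|r| = √0.0287 = 0.1694
The association is positive, so r = 0.1694.

0.1694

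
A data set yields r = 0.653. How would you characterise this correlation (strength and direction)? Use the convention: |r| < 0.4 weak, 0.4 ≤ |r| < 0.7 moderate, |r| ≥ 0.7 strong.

r = 0.653 > 0 so the relationship is positive.
|r| = 0.653, which falls in the moderate range.

moderate positive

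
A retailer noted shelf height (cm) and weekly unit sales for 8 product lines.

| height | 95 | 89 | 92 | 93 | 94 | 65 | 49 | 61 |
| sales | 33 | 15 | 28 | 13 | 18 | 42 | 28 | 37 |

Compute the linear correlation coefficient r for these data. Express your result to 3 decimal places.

n = 8, Σx = 638, Σy = 214, Σx² = 53242, Σy² = 6508, Σxy = 16306
nΣxy − ΣxΣy = 130448 − 136532 = -6084
nΣx² − (Σx)² = 425936 − 407044 = 18892; nΣy² − (Σy)² = 52064 − 45796 = 6268
r = -6084 / √(18892 × 6268) = -6084 / 10881.8682 ≈ -0.559

-0.559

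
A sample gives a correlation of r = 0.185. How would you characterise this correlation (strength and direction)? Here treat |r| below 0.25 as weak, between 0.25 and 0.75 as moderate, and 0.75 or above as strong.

r = 0.185 > 0 so the relationship is positive.
|r| = 0.185, which falls in the weak range.

weak positive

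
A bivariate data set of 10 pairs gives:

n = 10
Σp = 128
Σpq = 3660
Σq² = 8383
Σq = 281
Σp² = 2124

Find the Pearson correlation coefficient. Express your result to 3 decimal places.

r = (nΣpq − ΣpΣq) / √[(nΣp² − (Σp)²)(nΣq² − (Σq)²)]
Numerator: 10×3660 − 128×281 = 632
Denominator: √[(21240 − 16384)(83830 − 78961)] = √[4856 × 4869] = 4862.4957
r = 632 / 4862.4957 ≈ 0.130

0.130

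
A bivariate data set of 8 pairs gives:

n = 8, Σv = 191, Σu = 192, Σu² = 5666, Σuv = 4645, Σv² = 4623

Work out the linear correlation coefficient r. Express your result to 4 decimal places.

0.2365

r = (nΣuv − ΣuΣv) / √[(nΣu² − (Σu)²)(nΣv² − (Σv)²)]
Numerator: 8×4645 − 192×191 = 488
Denominator: √[(45328 − 36864)(36984 − 36481)] = √[8464 × 503] = 2063.3449
r = 488 / 2063.3449 ≈ 0.2365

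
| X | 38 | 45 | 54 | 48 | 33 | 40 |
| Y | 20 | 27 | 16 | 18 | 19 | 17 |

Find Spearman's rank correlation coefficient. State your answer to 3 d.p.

-0.486

Rank X: 2, 4, 6, 5, 1, 3
Rank Y: 5, 6, 1, 3, 4, 2
d = rank(X) − rank(Y): -3, -2, 5, 2, -3, 1; Σd² = 52
ρ = 1 − 6Σd² / [n(n²−1)] = 1 − 6×52 / (6×35) = 1 − 312/210 ≈ -0.486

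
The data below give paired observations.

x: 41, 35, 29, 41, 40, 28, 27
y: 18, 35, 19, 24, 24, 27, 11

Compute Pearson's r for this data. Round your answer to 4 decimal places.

n = 7, Σx = 241, Σy = 158, Σx² = 8541, Σy² = 3912, Σxy = 5511
nΣxy − ΣxΣy = 38577 − 38078 = 499
nΣx² − (Σx)² = 59787 − 58081 = 1706; nΣy² − (Σy)² = 27384 − 24964 = 2420
r = 499 / √(1706 × 2420) = 499 / 2031.8760 ≈ 0.2456

0.2456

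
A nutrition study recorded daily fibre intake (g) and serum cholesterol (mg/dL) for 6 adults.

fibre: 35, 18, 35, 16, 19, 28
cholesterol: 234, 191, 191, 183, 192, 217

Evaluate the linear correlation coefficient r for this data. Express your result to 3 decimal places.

n = 6, Σx = 151, Σy = 1208, Σx² = 4175, Σy² = 245160, Σxy = 30965
nΣxy − ΣxΣy = 185790 − 182408 = 3382
nΣx² − (Σx)² = 25050 − 22801 = 2249; nΣy² − (Σy)² = 1470960 − 1459264 = 11696
r = 3382 / √(2249 × 11696) = 3382 / 5128.7722 ≈ 0.659

0.659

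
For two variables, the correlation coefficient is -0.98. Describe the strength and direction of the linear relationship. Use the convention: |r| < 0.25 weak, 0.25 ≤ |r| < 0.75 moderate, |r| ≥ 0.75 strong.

strong negative

r = -0.98 < 0 so the relationship is negative.
|r| = 0.98, which falls in the strong range.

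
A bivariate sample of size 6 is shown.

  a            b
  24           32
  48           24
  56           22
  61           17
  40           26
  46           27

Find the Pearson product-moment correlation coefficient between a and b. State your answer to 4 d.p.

n = 6, Σa = 275, Σb = 148, Σa² = 13453, Σb² = 3778, Σab = 6471
nΣab − ΣaΣb = 38826 − 40700 = -1874
nΣa² − (Σa)² = 80718 − 75625 = 5093; nΣb² − (Σb)² = 22668 − 21904 = 764
r = -1874 / √(5093 × 764) = -1874 / 1972.5750 ≈ -0.9500

-0.9500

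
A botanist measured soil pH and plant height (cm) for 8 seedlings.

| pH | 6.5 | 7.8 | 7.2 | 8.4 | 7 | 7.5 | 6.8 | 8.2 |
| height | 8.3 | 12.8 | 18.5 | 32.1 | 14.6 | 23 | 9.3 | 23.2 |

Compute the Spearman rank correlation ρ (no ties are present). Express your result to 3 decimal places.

0.857

Rank pH: 1, 6, 4, 8, 3, 5, 2, 7
Rank height: 1, 3, 5, 8, 4, 6, 2, 7
d = rank(pH) − rank(height): 0, 3, -1, 0, -1, -1, 0, 0; Σd² = 12
ρ = 1 − 6Σd² / [n(n²−1)] = 1 − 6×12 / (8×63) = 1 − 72/504 ≈ 0.857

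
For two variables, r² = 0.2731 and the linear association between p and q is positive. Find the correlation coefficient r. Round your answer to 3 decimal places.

0.523

|r| = √0.2731 = 0.523
The association is positive, so r = 0.523.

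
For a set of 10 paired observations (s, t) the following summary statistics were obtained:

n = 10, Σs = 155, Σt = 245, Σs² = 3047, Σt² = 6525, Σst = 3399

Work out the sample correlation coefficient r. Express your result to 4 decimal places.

-0.6867

r = (nΣst − ΣsΣt) / √[(nΣs² − (Σs)²)(nΣt² − (Σt)²)]
Numerator: 10×3399 − 155×245 = -3985
Denominator: √[(30470 − 24025)(65250 − 60025)] = √[6445 × 5225] = 5803.0272
r = -3985 / 5803.0272 ≈ -0.6867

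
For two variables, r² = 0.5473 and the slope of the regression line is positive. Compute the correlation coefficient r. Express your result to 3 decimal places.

0.740

|r| = √0.5473 = 0.740
The association is positive, so r = 0.740.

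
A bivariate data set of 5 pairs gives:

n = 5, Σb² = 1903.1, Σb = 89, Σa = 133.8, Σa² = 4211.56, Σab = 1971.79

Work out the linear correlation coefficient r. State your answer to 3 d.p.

-0.914

r = (nΣab − ΣaΣb) / √[(nΣa² − (Σa)²)(nΣb² − (Σb)²)]
Numerator: 5×1971.79 − 133.8×89 = -2049.25
Denominator: √[(21057.8 − 17902.44)(9515.5 − 7921)] = √[3155.36 × 1594.5] = 2243.0385
r = -2049.25 / 2243.0385 ≈ -0.914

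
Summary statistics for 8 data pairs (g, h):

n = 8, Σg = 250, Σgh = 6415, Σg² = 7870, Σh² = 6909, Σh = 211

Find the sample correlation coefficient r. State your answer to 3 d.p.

r = (nΣgh − ΣgΣh) / √[(nΣg² − (Σg)²)(nΣh² − (Σh)²)]
Numerator: 8×6415 − 250×211 = -1430
Denominator: √[(62960 − 62500)(55272 − 44521)] = √[460 × 10751] = 2223.8390
r = -1430 / 2223.8390 ≈ -0.643

-0.643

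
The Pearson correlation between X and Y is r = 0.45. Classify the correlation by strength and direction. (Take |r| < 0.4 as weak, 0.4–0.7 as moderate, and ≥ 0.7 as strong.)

r = 0.45 > 0 so the relationship is positive.
|r| = 0.45, which falls in the moderate range.

moderate positive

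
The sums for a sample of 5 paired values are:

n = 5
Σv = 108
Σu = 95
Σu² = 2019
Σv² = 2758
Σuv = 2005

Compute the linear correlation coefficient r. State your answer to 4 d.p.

r = (nΣuv − ΣuΣv) / √[(nΣu² − (Σu)²)(nΣv² − (Σv)²)]
Numerator: 5×2005 − 95×108 = -235
Denominator: √[(10095 − 9025)(13790 − 11664)] = √[1070 × 2126] = 1508.2506
r = -235 / 1508.2506 ≈ -0.1558

-0.1558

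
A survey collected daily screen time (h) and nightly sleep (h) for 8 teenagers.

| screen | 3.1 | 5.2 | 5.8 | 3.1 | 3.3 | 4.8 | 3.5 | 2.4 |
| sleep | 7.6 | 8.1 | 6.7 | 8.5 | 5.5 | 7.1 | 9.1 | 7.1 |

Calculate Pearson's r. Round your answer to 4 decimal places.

n = 8, Σx = 31.2, Σy = 59.7, Σx² = 131.84, Σy² = 454.39, Σxy = 232.01
nΣxy − ΣxΣy = 1856.08 − 1862.64 = -6.56
nΣx² − (Σx)² = 1054.72 − 973.44 = 81.28; nΣy² − (Σy)² = 3635.12 − 3564.09 = 71.03
r = -6.56 / √(81.28 × 71.03) = -6.56 / 75.9824 ≈ -0.0863

-0.0863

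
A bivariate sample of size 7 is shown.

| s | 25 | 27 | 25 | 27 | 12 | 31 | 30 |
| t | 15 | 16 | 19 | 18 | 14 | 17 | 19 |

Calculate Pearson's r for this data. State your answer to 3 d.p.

0.669

n = 7, Σs = 177, Σt = 118, Σs² = 4713, Σt² = 2012, Σst = 3033
nΣst − ΣsΣt = 21231 − 20886 = 345
nΣs² − (Σs)² = 32991 − 31329 = 1662; nΣt² − (Σt)² = 14084 − 13924 = 160
r = 345 / √(1662 × 160) = 345 / 515.6743 ≈ 0.669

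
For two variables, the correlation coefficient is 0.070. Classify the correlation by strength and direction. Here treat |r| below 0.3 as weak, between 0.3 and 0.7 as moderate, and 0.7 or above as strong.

weak positive

r = 0.070 > 0 so the relationship is positive.
|r| = 0.070, which falls in the weak range.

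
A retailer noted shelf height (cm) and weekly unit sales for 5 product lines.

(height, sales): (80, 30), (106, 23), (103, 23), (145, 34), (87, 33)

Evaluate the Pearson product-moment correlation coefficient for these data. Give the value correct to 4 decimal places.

0.1999

n = 5, Σx = 521, Σy = 143, Σx² = 56839, Σy² = 4203, Σxy = 15008
nΣxy − ΣxΣy = 75040 − 74503 = 537
nΣx² − (Σx)² = 284195 − 271441 = 12754; nΣy² − (Σy)² = 21015 − 20449 = 566
r = 537 / √(12754 × 566) = 537 / 2686.7758 ≈ 0.1999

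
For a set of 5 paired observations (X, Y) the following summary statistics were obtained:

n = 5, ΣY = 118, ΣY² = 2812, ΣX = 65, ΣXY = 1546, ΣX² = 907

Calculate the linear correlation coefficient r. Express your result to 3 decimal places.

0.292

r = (nΣXY − ΣXΣY) / √[(nΣX² − (ΣX)²)(nΣY² − (ΣY)²)]
Numerator: 5×1546 − 65×118 = 60
Denominator: √[(4535 − 4225)(14060 − 13924)] = √[310 × 136] = 205.3290
r = 60 / 205.3290 ≈ 0.292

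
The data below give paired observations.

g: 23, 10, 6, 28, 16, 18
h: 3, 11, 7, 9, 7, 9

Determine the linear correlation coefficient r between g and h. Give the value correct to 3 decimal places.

-0.247

n = 6, Σg = 101, Σh = 46, Σg² = 2029, Σh² = 390, Σgh = 747
nΣgh − ΣgΣh = 4482 − 4646 = -164
nΣg² − (Σg)² = 12174 − 10201 = 1973; nΣh² − (Σh)² = 2340 − 2116 = 224
r = -164 / √(1973 × 224) = -164 / 664.7947 ≈ -0.247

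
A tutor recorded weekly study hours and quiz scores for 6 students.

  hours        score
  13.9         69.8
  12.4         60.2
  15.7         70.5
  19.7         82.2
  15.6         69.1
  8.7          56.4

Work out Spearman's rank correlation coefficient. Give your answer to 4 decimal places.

0.9429

Rank hours: 3, 2, 5, 6, 4, 1
Rank score: 4, 2, 5, 6, 3, 1
d = rank(hours) − rank(score): -1, 0, 0, 0, 1, 0; Σd² = 2
ρ = 1 − 6Σd² / [n(n²−1)] = 1 − 6×2 / (6×35) = 1 − 12/210 ≈ 0.9429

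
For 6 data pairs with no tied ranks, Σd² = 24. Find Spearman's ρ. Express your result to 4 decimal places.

0.3143

ρ = 1 − 6Σd² / [n(n²−1)] = 1 − 6×24 / (6×35)
  = 1 − 144/210 = 1 − 0.68571 ≈ 0.3143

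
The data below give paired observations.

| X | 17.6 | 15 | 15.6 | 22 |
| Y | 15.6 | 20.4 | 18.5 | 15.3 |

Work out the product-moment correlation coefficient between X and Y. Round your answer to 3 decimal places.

-0.829

n = 4, ΣX = 70.2, ΣY = 69.8, ΣX² = 1262.12, ΣY² = 1235.86, ΣXY = 1205.76
nΣXY − ΣXΣY = 4823.04 − 4899.96 = -76.92
nΣX² − (ΣX)² = 5048.48 − 4928.04 = 120.44; nΣY² − (ΣY)² = 4943.44 − 4872.04 = 71.4
r = -76.92 / √(120.44 × 71.4) = -76.92 / 92.7330 ≈ -0.829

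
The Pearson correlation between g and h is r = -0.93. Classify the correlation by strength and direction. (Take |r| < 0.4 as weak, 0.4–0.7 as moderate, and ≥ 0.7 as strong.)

r = -0.93 < 0 so the relationship is negative.
|r| = 0.93, which falls in the strong range.

strong negative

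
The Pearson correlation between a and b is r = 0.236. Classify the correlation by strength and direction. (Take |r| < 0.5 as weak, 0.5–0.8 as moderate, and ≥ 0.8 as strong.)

r = 0.236 > 0 so the relationship is positive.
|r| = 0.236, which falls in the weak range.

weak positive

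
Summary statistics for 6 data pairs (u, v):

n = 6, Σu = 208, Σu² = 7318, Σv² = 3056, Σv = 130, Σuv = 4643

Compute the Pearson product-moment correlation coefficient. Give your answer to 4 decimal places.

r = (nΣuv − ΣuΣv) / √[(nΣu² − (Σu)²)(nΣv² − (Σv)²)]
Numerator: 6×4643 − 208×130 = 818
Denominator: √[(43908 − 43264)(18336 − 16900)] = √[644 × 1436] = 961.6569
r = 818 / 961.6569 ≈ 0.8506

0.8506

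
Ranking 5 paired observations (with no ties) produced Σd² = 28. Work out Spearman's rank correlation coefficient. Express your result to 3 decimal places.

ρ = 1 − 6Σd² / [n(n²−1)] = 1 − 6×28 / (5×24)
  = 1 − 168/120 = 1 − 1.4000 ≈ -0.400

-0.400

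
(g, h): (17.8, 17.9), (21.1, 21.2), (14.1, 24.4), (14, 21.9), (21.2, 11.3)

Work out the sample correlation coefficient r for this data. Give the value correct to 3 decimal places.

n = 5, Σg = 88.2, Σh = 96.7, Σg² = 1606.3, Σh² = 1972.51, Σgh = 1656.14
nΣgh − ΣgΣh = 8280.7 − 8528.94 = -248.24
nΣg² − (Σg)² = 8031.5 − 7779.24 = 252.26; nΣh² − (Σh)² = 9862.55 − 9350.89 = 511.66
r = -248.24 / √(252.26 × 511.66) = -248.24 / 359.2650 ≈ -0.691

-0.691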